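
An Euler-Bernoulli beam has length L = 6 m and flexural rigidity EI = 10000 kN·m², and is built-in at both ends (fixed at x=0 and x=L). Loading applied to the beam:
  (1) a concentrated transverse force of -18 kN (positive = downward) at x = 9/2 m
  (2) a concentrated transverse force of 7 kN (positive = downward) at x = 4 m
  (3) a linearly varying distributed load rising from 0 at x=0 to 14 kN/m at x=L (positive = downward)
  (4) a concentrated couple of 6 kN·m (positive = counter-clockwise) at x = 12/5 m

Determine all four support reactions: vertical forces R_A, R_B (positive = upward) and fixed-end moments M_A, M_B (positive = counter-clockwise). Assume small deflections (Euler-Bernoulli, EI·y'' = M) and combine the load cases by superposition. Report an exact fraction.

Load 1 — point force P=-18 kN at a=9/2 m (b=L-a=3/2):
  R_A = Pb²(3a+b)/L³ = (-18)·(3/2)²·(3·(9/2)+(3/2))/6³ = -45/16 kN
  M_A = Pab²/L² = (-18)·(9/2)·(3/2)²/6² = -81/16 kN·m
  R_B = Pa²(a+3b)/L³ = (-18)·(9/2)²·((9/2)+3·(3/2))/6³ = -243/16 kN
  M_B = -Pa²b/L² = -(-18)·(9/2)²·(3/2)/6² = 243/16 kN·m
Load 2 — point force P=7 kN at a=4 m (b=L-a=2):
  R_A = Pb²(3a+b)/L³ = 7·2²·(3·4+2)/6³ = 49/27 kN
  M_A = Pab²/L² = 7·4·2²/6² = 28/9 kN·m
  R_B = Pa²(a+3b)/L³ = 7·4²·(4+3·2)/6³ = 140/27 kN
  M_B = -Pa²b/L² = -7·4²·2/6² = -56/9 kN·m
Load 3 — triangular load w₀=14 kN/m (0→w₀ over full span):
  R_A = 3w₀L/20 = 3·14·6/20 = 63/5 kN
  M_A = w₀L²/30 = 14·6²/30 = 84/5 kN·m
  R_B = 7w₀L/20 = 7·14·6/20 = 147/5 kN
  M_B = -w₀L²/20 = -14·6²/20 = -126/5 kN·m
Load 4 — applied couple M₀=6 kN·m at a=12/5 m (b=L-a=18/5):
  R_A = 6M₀ab/L³ = 6·6·(12/5)·(18/5)/6³ = 36/25 kN
  M_A = M₀b(2a-b)/L² = 6·(18/5)·(2·(12/5)-(18/5))/6² = 18/25 kN·m
  R_B = -6M₀ab/L³ = -6·6·(12/5)·(18/5)/6³ = -36/25 kN
  M_B = M₀a(2b-a)/L² = 6·(12/5)·(2·(18/5)-(12/5))/6² = 48/25 kN·m
Superposition: R_A = 140857/10800 kN, M_A = 56047/3600 kN·m, R_B = 193943/10800 kN, M_B = -51533/3600 kN·m

R_A = 140857/10800 kN, M_A = 56047/3600 kN·m, R_B = 193943/10800 kN, M_B = -51533/3600 kN·m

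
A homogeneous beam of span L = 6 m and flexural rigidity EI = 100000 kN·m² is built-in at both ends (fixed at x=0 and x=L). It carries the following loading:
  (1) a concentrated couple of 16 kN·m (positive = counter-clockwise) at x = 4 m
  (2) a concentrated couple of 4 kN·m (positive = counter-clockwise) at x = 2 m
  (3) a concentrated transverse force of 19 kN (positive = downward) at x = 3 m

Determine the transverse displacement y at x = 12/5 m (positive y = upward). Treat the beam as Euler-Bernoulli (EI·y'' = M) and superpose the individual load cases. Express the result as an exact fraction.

y(12/5) = -1537/6250000 m

Load 1 — applied couple M₀=16 kN·m at a=4 m (b=L-a=2):
  y_1 = (R_Ax³/6 - M_Ax²/2)/EI  [x≤a] with R_A=32/9, M_A=16/3 = ((32/9)·(12/5)³/6 - (16/3)·(12/5)²/2)/100000 = -28/390625 m
Load 2 — applied couple M₀=4 kN·m at a=2 m (b=L-a=4):
  y_2 = (R_Ax³/6 - M_Ax²/2 - M₀(x-a)²/2)/EI  [x>a] with R_A=8/9, M_A=0 = ((8/9)·(12/5)³/6 - 0·(12/5)²/2 - 4·((12/5)-2)²/2)/100000 = 27/1562500 m
Load 3 — point force P=19 kN at a=3 m (b=L-a=3):
  y_3 = -Pb²x²(3aL-(3a+b)x)/(6L³EI)  [x≤a] = -19·3²·(12/5)²·(3·3·6-(3·3+3)·(12/5))/(6·6³·100000) = -1197/6250000 m
Superposition: y = Σ y_i = -1537/6250000 m ≈ -0.000246 m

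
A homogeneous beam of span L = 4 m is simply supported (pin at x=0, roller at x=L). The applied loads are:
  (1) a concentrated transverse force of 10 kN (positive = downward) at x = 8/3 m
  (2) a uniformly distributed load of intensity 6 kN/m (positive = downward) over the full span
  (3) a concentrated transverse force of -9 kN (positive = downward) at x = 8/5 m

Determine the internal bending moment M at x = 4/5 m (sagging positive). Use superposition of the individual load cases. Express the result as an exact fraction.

Load 1 — point force P=10 kN at a=8/3 m (b=L-a=4/3):
  M_1 = Pbx/L  [x≤a] = 10·(4/3)·(4/5)/4 = 8/3 kN·m
Load 2 — uniform load w=6 kN/m over full span:
  M_2 = wx(L-x)/2 = 6·(4/5)·(4-(4/5))/2 = 192/25 kN·m
Load 3 — point force P=-9 kN at a=8/5 m (b=L-a=12/5):
  M_3 = Pbx/L  [x≤a] = (-9)·(12/5)·(4/5)/4 = -108/25 kN·m
Superposition: M = Σ M_i = 452/75 kN·m ≈ 6.026667 kN·m

M(4/5) = 452/75 kN·m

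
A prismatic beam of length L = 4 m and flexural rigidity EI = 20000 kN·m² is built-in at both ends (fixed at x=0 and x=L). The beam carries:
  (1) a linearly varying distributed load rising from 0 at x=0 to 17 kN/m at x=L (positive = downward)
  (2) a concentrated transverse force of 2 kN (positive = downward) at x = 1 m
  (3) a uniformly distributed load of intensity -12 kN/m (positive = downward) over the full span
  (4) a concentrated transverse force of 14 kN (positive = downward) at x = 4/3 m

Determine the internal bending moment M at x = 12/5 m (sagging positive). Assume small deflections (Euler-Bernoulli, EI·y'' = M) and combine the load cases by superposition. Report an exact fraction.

M(12/5) = 9871/27000 kN·m

Load 1 — triangular load w₀=17 kN/m (0→w₀ over full span):
  M_1 = 3w₀Lx/20 - w₀L²/30 - w₀x³/(6L) = 3·17·4·(12/5)/20 - 17·4²/30 - 17·(12/5)³/(6·4) = 2108/375 kN·m
Load 2 — point force P=2 kN at a=1 m (b=L-a=3):
  M_2 = Pa²(a+3b)(L-x)/L³ - Pa²b/L²  [x>a] = 2·1²·(1+3·3)·(4-(12/5))/4³ - 2·1²·3/4² = 1/8 kN·m
Load 3 — uniform load w=-12 kN/m over full span:
  M_3 = wLx/2 - wL²/12 - wx²/2 = (-12)·4·(12/5)/2 - (-12)·4²/12 - (-12)·(12/5)²/2 = -176/25 kN·m
Load 4 — point force P=14 kN at a=4/3 m (b=L-a=8/3):
  M_4 = Pa²(a+3b)(L-x)/L³ - Pa²b/L²  [x>a] = 14·(4/3)²·((4/3)+3·(8/3))·(4-(12/5))/4³ - 14·(4/3)²·(8/3)/4² = 224/135 kN·m
Superposition: M = Σ M_i = 9871/27000 kN·m ≈ 0.365593 kN·m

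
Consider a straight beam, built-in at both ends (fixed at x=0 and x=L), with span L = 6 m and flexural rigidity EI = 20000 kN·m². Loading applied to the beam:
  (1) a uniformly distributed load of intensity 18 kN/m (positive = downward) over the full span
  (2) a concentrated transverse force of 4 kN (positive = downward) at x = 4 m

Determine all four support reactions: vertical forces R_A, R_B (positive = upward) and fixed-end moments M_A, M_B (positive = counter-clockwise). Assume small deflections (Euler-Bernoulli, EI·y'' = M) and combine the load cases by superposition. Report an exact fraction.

Load 1 — uniform load w=18 kN/m over full span:
  R_A = wL/2 = 18·6/2 = 54 kN
  M_A = wL²/12 = 18·6²/12 = 54 kN·m
  R_B = wL/2 = 18·6/2 = 54 kN
  M_B = -wL²/12 = -18·6²/12 = -54 kN·m
Load 2 — point force P=4 kN at a=4 m (b=L-a=2):
  R_A = Pb²(3a+b)/L³ = 4·2²·(3·4+2)/6³ = 28/27 kN
  M_A = Pab²/L² = 4·4·2²/6² = 16/9 kN·m
  R_B = Pa²(a+3b)/L³ = 4·4²·(4+3·2)/6³ = 80/27 kN
  M_B = -Pa²b/L² = -4·4²·2/6² = -32/9 kN·m
Superposition: R_A = 1486/27 kN, M_A = 502/9 kN·m, R_B = 1538/27 kN, M_B = -518/9 kN·m

R_A = 1486/27 kN, M_A = 502/9 kN·m, R_B = 1538/27 kN, M_B = -518/9 kN·m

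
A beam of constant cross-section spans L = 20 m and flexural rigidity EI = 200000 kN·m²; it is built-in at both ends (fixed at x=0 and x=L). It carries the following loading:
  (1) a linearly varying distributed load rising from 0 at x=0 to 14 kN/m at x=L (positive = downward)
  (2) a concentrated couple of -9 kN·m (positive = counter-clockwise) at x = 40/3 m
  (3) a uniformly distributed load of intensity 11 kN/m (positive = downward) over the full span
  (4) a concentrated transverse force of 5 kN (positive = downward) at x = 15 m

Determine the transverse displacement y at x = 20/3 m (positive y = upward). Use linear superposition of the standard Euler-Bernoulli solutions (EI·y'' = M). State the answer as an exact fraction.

Load 1 — triangular load w₀=14 kN/m (0→w₀ over full span):
  y_1 = -w₀x²(L-x)²(x+2L)/(120LEI) = -14·(20/3)²·(20-(20/3))²·((20/3)+2·20)/(120·20·200000) = -196/18225 m
Load 2 — applied couple M₀=-9 kN·m at a=40/3 m (b=L-a=20/3):
  y_2 = (R_Ax³/6 - M_Ax²/2)/EI  [x≤a] with R_A=-3/5, M_A=-3 = ((-3/5)·(20/3)³/6 - (-3)·(20/3)²/2)/200000 = 1/5400 m
Load 3 — uniform load w=11 kN/m over full span:
  y_3 = -wx²(L-x)²/(24EI) = -11·(20/3)²·(20-(20/3))²/(24·200000) = -22/1215 m
Load 4 — point force P=5 kN at a=15 m (b=L-a=5):
  y_4 = -Pb²x²(3aL-(3a+b)x)/(6L³EI)  [x≤a] = -5·5²·(20/3)²·(3·15·20-(3·15+5)·(20/3))/(6·20³·200000) = -17/51840 m
Superposition: y = Σ y_i = -67661/2332800 m ≈ -0.029004 m

y(20/3) = -67661/2332800 m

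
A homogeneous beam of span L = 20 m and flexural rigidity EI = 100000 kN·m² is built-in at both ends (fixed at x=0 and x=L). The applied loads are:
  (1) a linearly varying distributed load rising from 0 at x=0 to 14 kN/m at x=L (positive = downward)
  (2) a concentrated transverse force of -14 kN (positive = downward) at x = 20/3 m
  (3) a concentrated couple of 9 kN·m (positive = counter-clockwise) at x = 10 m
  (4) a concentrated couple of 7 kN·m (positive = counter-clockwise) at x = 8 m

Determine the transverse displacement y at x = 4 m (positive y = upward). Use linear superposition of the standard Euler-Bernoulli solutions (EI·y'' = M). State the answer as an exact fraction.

Load 1 — triangular load w₀=14 kN/m (0→w₀ over full span):
  y_1 = -w₀x²(L-x)²(x+2L)/(120LEI) = -14·4²·(20-4)²·(4+2·20)/(120·20·100000) = -2464/234375 m
Load 2 — point force P=-14 kN at a=20/3 m (b=L-a=40/3):
  y_2 = -Pb²x²(3aL-(3a+b)x)/(6L³EI)  [x≤a] = -(-14)·(40/3)²·4²·(3·(20/3)·20-(3·(20/3)+(40/3))·4)/(6·20³·100000) = 112/50625 m
Load 3 — applied couple M₀=9 kN·m at a=10 m (b=L-a=10):
  y_3 = (R_Ax³/6 - M_Ax²/2)/EI  [x≤a] with R_A=27/40, M_A=9/4 = ((27/40)·4³/6 - (9/4)·4²/2)/100000 = -27/250000 m
Load 4 — applied couple M₀=7 kN·m at a=8 m (b=L-a=12):
  y_4 = (R_Ax³/6 - M_Ax²/2)/EI  [x≤a] with R_A=63/125, M_A=21/25 = ((63/125)·4³/6 - (21/25)·4²/2)/100000 = -21/1562500 m
Superposition: y = Σ y_i = -4263719/506250000 m ≈ -0.008422 m

y(4) = -4263719/506250000 m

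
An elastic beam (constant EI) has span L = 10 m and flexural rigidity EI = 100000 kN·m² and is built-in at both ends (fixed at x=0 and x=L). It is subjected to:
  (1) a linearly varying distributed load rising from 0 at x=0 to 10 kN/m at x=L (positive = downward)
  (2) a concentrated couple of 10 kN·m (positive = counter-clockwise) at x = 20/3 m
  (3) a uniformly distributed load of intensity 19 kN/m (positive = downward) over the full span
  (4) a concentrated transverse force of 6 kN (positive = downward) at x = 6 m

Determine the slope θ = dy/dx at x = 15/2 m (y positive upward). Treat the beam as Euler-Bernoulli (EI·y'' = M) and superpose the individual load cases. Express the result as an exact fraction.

θ(15/2) = 388019/192000000 rad

Load 1 — triangular load w₀=10 kN/m (0→w₀ over full span):
  θ_1 = -w₀(2x(L-x)(L-2x)(x+2L)+x²(L-x)²)/(120LEI) = -10·(2·(15/2)·(10-(15/2))·(10-2·(15/2))·((15/2)+2·10)+(15/2)²·(10-(15/2))²)/(120·10·100000) = 41/102400 rad
Load 2 — applied couple M₀=10 kN·m at a=20/3 m (b=L-a=10/3):
  θ_2 = (R_Ax²/2 - M_Ax - M₀(x-a))/EI  [x>a] with R_A=4/3, M_A=10/3 = ((4/3)·(15/2)²/2 - (10/3)·(15/2) - 10·((15/2)-(20/3)))/100000 = 1/24000 rad
Load 3 — uniform load w=19 kN/m over full span:
  θ_3 = -wx(L-x)(L-2x)/(12EI) = -19·(15/2)·(10-(15/2))·(10-2·(15/2))/(12·100000) = 19/12800 rad
Load 4 — point force P=6 kN at a=6 m (b=L-a=4):
  θ_4 = Pa²(L-x)(2bL-(3b+a)(L-x))/(2L³EI)  [x>a] = 6·6²·(10-(15/2))·(2·4·10-(3·4+6)·(10-(15/2)))/(2·10³·100000) = 189/2000000 rad
Superposition: θ = Σ θ_i = 388019/192000000 rad ≈ 0.002021 rad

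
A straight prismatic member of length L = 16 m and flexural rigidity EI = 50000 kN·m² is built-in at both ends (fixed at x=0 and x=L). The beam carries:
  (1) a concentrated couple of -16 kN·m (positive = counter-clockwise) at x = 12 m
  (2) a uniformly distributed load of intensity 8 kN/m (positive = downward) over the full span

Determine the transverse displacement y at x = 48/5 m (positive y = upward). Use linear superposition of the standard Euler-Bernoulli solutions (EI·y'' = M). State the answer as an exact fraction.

Load 1 — applied couple M₀=-16 kN·m at a=12 m (b=L-a=4):
  y_1 = (R_Ax³/6 - M_Ax²/2)/EI  [x≤a] with R_A=-9/8, M_A=-5 = ((-9/8)·(48/5)³/6 - (-5)·(48/5)²/2)/50000 = 504/390625 m
Load 2 — uniform load w=8 kN/m over full span:
  y_2 = -wx²(L-x)²/(24EI) = -8·(48/5)²·(16-(48/5))²/(24·50000) = -49152/1953125 m
Superposition: y = Σ y_i = -46632/1953125 m ≈ -0.023876 m

y(48/5) = -46632/1953125 m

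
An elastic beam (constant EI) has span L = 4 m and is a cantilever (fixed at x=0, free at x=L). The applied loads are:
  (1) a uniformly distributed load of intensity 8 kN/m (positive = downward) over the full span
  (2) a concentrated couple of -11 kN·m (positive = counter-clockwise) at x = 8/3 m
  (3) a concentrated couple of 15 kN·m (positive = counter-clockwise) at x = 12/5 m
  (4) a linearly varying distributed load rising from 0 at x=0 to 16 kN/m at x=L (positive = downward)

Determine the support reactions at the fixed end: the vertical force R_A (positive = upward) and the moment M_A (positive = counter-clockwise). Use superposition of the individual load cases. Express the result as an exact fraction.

R_A = 64 kN, M_A = 436/3 kN·m

Load 1 — uniform load w=8 kN/m over full span:
  R_A = wL = 8·4 = 32 kN
  M_A = wL²/2 = 8·4²/2 = 64 kN·m
Load 2 — applied couple M₀=-11 kN·m at a=8/3 m (b=L-a=4/3):
  R_A = 0 kN
  M_A = -M₀ = -(-11) = 11 kN·m
Load 3 — applied couple M₀=15 kN·m at a=12/5 m (b=L-a=8/5):
  R_A = 0 kN
  M_A = -M₀ = -15 kN·m
Load 4 — triangular load w₀=16 kN/m (0→w₀ over full span):
  R_A = w₀L/2 = 16·4/2 = 32 kN
  M_A = w₀L²/3 = 16·4²/3 = 256/3 kN·m
Superposition: R_A = 64 kN, M_A = 436/3 kN·m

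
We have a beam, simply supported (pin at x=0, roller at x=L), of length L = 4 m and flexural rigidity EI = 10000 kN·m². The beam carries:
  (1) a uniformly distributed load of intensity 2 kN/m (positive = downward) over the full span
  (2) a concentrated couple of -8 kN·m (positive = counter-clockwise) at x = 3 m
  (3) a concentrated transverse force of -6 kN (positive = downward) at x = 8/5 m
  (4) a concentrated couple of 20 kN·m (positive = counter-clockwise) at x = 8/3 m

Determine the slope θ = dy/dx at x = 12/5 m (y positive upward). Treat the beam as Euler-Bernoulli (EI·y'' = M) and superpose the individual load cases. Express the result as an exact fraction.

Load 1 — uniform load w=2 kN/m over full span:
  θ_1 = -w(L³-6Lx²+4x³)/(24EI) = -2·(4³-6·4·(12/5)²+4·(12/5)³)/(24·10000) = 37/234375 rad
Load 2 — applied couple M₀=-8 kN·m at a=3 m (b=L-a=1):
  θ_2 = (M₀x²/(2L)+C₁)/EI  [x≤a] with C₁=M₀(3b²-L²)/(6L)=13/3 = ((-8)·(12/5)²/(2·4)+(13/3))/10000 = -107/750000 rad
Load 3 — point force P=-6 kN at a=8/5 m (b=L-a=12/5):
  θ_3 = -Pa(2L²-6Lx+3x²+a²)/(6LEI)  [x>a] = -(-6)·(8/5)·(2·4²-6·4·(12/5)+3·(12/5)²+(8/5)²)/(6·4·10000) = -18/78125 rad
Load 4 — applied couple M₀=20 kN·m at a=8/3 m (b=L-a=4/3):
  θ_4 = (M₀x²/(2L)+C₁)/EI  [x≤a] with C₁=M₀(3b²-L²)/(6L)=-80/9 = (20·(12/5)²/(2·4)+(-80/9))/10000 = 31/56250 rad
Superposition: θ = Σ θ_i = 3779/11250000 rad ≈ 0.000336 rad

θ(12/5) = 3779/11250000 rad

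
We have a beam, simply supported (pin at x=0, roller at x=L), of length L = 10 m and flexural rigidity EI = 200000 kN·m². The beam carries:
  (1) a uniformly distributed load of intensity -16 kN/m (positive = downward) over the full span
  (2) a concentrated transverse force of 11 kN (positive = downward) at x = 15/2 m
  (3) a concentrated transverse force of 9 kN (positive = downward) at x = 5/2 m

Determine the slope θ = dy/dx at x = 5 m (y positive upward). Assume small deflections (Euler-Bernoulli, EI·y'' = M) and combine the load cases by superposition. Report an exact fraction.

Load 1 — uniform load w=-16 kN/m over full span:
  θ_1 = -w(L³-6Lx²+4x³)/(24EI) = -(-16)·(10³-6·10·5²+4·5³)/(24·200000) = 0 rad
Load 2 — point force P=11 kN at a=15/2 m (b=L-a=5/2):
  θ_2 = -Pb(L²-b²-3x²)/(6LEI)  [x≤a] = -11·(5/2)·(10²-(5/2)²-3·5²)/(6·10·200000) = -11/256000 rad
Load 3 — point force P=9 kN at a=5/2 m (b=L-a=15/2):
  θ_3 = -Pa(2L²-6Lx+3x²+a²)/(6LEI)  [x>a] = -9·(5/2)·(2·10²-6·10·5+3·5²+(5/2)²)/(6·10·200000) = 9/256000 rad
Superposition: θ = Σ θ_i = -1/128000 rad ≈ -0.000008 rad

θ(5) = -1/128000 rad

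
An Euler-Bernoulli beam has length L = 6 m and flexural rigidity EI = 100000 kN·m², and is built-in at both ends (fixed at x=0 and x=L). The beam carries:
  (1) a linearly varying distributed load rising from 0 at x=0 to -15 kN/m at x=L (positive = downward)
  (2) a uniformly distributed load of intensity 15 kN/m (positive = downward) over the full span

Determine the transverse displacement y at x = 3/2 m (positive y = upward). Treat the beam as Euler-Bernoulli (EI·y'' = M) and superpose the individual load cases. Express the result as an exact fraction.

y(3/2) = -8019/51200000 m

Load 1 — triangular load w₀=-15 kN/m (0→w₀ over full span):
  y_1 = -w₀x²(L-x)²(x+2L)/(120LEI) = -(-15)·(3/2)²·(6-(3/2))²·((3/2)+2·6)/(120·6·100000) = 6561/51200000 m
Load 2 — uniform load w=15 kN/m over full span:
  y_2 = -wx²(L-x)²/(24EI) = -15·(3/2)²·(6-(3/2))²/(24·100000) = -729/2560000 m
Superposition: y = Σ y_i = -8019/51200000 m ≈ -0.000157 m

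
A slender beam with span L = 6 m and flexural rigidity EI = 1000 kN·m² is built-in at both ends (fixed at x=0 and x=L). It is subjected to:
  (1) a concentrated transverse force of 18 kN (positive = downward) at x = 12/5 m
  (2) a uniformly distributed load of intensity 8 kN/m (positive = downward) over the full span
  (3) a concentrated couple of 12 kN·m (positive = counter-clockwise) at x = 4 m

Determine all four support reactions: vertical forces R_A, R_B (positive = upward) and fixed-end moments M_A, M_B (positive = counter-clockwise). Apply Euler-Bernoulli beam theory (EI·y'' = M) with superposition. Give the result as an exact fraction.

R_A = 14374/375 kN, M_A = 5444/125 kN·m, R_B = 10376/375 kN, M_B = -4296/125 kN·m

Load 1 — point force P=18 kN at a=12/5 m (b=L-a=18/5):
  R_A = Pb²(3a+b)/L³ = 18·(18/5)²·(3·(12/5)+(18/5))/6³ = 1458/125 kN
  M_A = Pab²/L² = 18·(12/5)·(18/5)²/6² = 1944/125 kN·m
  R_B = Pa²(a+3b)/L³ = 18·(12/5)²·((12/5)+3·(18/5))/6³ = 792/125 kN
  M_B = -Pa²b/L² = -18·(12/5)²·(18/5)/6² = -1296/125 kN·m
Load 2 — uniform load w=8 kN/m over full span:
  R_A = wL/2 = 8·6/2 = 24 kN
  M_A = wL²/12 = 8·6²/12 = 24 kN·m
  R_B = wL/2 = 8·6/2 = 24 kN
  M_B = -wL²/12 = -8·6²/12 = -24 kN·m
Load 3 — applied couple M₀=12 kN·m at a=4 m (b=L-a=2):
  R_A = 6M₀ab/L³ = 6·12·4·2/6³ = 8/3 kN
  M_A = M₀b(2a-b)/L² = 12·2·(2·4-2)/6² = 4 kN·m
  R_B = -6M₀ab/L³ = -6·12·4·2/6³ = -8/3 kN
  M_B = M₀a(2b-a)/L² = 12·4·(2·2-4)/6² = 0 kN·m
Superposition: R_A = 14374/375 kN, M_A = 5444/125 kN·m, R_B = 10376/375 kN, M_B = -4296/125 kN·m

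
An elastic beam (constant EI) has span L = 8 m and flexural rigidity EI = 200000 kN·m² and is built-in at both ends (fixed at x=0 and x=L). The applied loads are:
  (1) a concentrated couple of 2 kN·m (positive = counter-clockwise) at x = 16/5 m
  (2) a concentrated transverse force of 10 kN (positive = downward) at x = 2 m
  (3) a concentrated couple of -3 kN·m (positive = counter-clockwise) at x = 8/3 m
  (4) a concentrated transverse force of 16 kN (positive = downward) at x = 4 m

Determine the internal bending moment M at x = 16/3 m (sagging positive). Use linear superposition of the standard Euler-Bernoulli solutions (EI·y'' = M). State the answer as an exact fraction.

M(16/3) = 1729/300 kN·m

Load 1 — applied couple M₀=2 kN·m at a=16/5 m (b=L-a=24/5):
  M_1 = R_Ax - M_A - M₀  [x>a] with R_A=9/25, M_A=6/25 = (9/25)·(16/3) - (6/25) - 2 = -8/25 kN·m
Load 2 — point force P=10 kN at a=2 m (b=L-a=6):
  M_2 = Pa²(a+3b)(L-x)/L³ - Pa²b/L²  [x>a] = 10·2²·(2+3·6)·(8-(16/3))/8³ - 10·2²·6/8² = 5/12 kN·m
Load 3 — applied couple M₀=-3 kN·m at a=8/3 m (b=L-a=16/3):
  M_3 = R_Ax - M_A - M₀  [x>a] with R_A=-1/2, M_A=0 = (-1/2)·(16/3) - 0 - (-3) = 1/3 kN·m
Load 4 — point force P=16 kN at a=4 m (b=L-a=4):
  M_4 = Pa²(a+3b)(L-x)/L³ - Pa²b/L²  [x>a] = 16·4²·(4+3·4)·(8-(16/3))/8³ - 16·4²·4/8² = 16/3 kN·m
Superposition: M = Σ M_i = 1729/300 kN·m ≈ 5.763333 kN·m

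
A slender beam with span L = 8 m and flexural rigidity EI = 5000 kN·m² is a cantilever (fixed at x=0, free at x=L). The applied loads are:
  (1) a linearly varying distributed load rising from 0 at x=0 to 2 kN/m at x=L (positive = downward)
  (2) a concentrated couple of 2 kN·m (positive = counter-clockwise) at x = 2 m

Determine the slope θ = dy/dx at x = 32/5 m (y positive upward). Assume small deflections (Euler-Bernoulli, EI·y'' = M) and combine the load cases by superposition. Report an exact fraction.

Load 1 — triangular load w₀=2 kN/m (0→w₀ over full span):
  θ_1 = (w₀Lx²/4-w₀L²x/3-w₀x⁴/(24L))/EI = (2·8·(32/5)²/4-2·8²·(32/5)/3-2·(32/5)⁴/(24·8))/5000 = -29696/1171875 rad
Load 2 — applied couple M₀=2 kN·m at a=2 m (b=L-a=6):
  θ_2 = M₀a/EI  [x>a] = 2·2/5000 = 1/1250 rad
Superposition: θ = Σ θ_i = -57517/2343750 rad ≈ -0.024541 rad

θ(32/5) = -57517/2343750 rad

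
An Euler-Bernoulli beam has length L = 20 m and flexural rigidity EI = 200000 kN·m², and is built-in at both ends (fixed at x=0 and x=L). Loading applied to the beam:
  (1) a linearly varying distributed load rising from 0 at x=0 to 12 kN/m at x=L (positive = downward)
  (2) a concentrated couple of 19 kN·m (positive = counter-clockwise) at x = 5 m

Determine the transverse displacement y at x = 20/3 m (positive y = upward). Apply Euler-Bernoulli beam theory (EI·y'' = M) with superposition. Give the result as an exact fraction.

Load 1 — triangular load w₀=12 kN/m (0→w₀ over full span):
  y_1 = -w₀x²(L-x)²(x+2L)/(120LEI) = -12·(20/3)²·(20-(20/3))²·((20/3)+2·20)/(120·20·200000) = -56/6075 m
Load 2 — applied couple M₀=19 kN·m at a=5 m (b=L-a=15):
  y_2 = (R_Ax³/6 - M_Ax²/2 - M₀(x-a)²/2)/EI  [x>a] with R_A=171/160, M_A=-57/16 = ((171/160)·(20/3)³/6 - (-57/16)·(20/3)²/2 - 19·((20/3)-5)²/2)/200000 = 19/36000 m
Superposition: y = Σ y_i = -8447/972000 m ≈ -0.008690 m

y(20/3) = -8447/972000 m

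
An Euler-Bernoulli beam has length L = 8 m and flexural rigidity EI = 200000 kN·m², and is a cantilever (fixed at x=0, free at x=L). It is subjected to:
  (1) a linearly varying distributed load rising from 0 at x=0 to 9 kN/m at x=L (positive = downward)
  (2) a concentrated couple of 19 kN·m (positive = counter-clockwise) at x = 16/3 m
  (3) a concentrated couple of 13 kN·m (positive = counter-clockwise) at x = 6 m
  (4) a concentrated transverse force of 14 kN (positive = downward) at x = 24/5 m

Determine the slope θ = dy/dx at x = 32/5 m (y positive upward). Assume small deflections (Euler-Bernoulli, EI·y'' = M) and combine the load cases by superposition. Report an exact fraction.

θ(32/5) = -517603/187500000 rad

Load 1 — triangular load w₀=9 kN/m (0→w₀ over full span):
  θ_1 = (w₀Lx²/4-w₀L²x/3-w₀x⁴/(24L))/EI = (9·8·(32/5)²/4-9·8²·(32/5)/3-9·(32/5)⁴/(24·8))/200000 = -5568/1953125 rad
Load 2 — applied couple M₀=19 kN·m at a=16/3 m (b=L-a=8/3):
  θ_2 = M₀a/EI  [x>a] = 19·(16/3)/200000 = 19/37500 rad
Load 3 — applied couple M₀=13 kN·m at a=6 m (b=L-a=2):
  θ_3 = M₀a/EI  [x>a] = 13·6/200000 = 39/100000 rad
Load 4 — point force P=14 kN at a=24/5 m (b=L-a=16/5):
  θ_4 = -Pa²/(2EI)  [x>a] = -14·(24/5)²/(2·200000) = -63/78125 rad
Superposition: θ = Σ θ_i = -517603/187500000 rad ≈ -0.002761 rad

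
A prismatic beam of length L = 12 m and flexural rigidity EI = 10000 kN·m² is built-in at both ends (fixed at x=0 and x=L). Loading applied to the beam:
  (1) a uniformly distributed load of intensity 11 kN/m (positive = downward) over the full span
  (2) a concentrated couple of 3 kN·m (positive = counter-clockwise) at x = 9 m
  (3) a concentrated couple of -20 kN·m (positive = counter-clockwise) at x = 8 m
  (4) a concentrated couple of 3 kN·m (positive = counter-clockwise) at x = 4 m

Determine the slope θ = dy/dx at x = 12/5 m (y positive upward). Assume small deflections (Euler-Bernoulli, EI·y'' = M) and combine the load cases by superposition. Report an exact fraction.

Load 1 — uniform load w=11 kN/m over full span:
  θ_1 = -wx(L-x)(L-2x)/(12EI) = -11·(12/5)·(12-(12/5))·(12-2·(12/5))/(12·10000) = -1188/78125 rad
Load 2 — applied couple M₀=3 kN·m at a=9 m (b=L-a=3):
  θ_2 = (R_Ax²/2 - M_Ax)/EI  [x≤a] with R_A=9/32, M_A=15/16 = ((9/32)·(12/5)²/2 - (15/16)·(12/5))/10000 = -9/62500 rad
Load 3 — applied couple M₀=-20 kN·m at a=8 m (b=L-a=4):
  θ_3 = (R_Ax²/2 - M_Ax)/EI  [x≤a] with R_A=-20/9, M_A=-20/3 = ((-20/9)·(12/5)²/2 - (-20/3)·(12/5))/10000 = 3/3125 rad
Load 4 — applied couple M₀=3 kN·m at a=4 m (b=L-a=8):
  θ_4 = (R_Ax²/2 - M_Ax)/EI  [x≤a] with R_A=1/3, M_A=0 = ((1/3)·(12/5)²/2 - 0·(12/5))/10000 = 3/31250 rad
Superposition: θ = Σ θ_i = -4467/312500 rad ≈ -0.014294 rad

θ(12/5) = -4467/312500 rad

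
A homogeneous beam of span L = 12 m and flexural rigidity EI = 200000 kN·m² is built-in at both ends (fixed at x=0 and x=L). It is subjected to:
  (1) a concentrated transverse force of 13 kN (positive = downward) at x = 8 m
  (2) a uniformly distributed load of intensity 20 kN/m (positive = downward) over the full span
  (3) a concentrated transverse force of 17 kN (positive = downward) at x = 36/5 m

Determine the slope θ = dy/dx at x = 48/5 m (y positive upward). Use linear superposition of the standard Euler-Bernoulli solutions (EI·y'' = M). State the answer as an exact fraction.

Load 1 — point force P=13 kN at a=8 m (b=L-a=4):
  θ_1 = Pa²(L-x)(2bL-(3b+a)(L-x))/(2L³EI)  [x>a] = 13·8²·(12-(48/5))·(2·4·12-(3·4+8)·(12-(48/5)))/(2·12³·200000) = 13/93750 rad
Load 2 — uniform load w=20 kN/m over full span:
  θ_2 = -wx(L-x)(L-2x)/(12EI) = -20·(48/5)·(12-(48/5))·(12-2·(48/5))/(12·200000) = 108/78125 rad
Load 3 — point force P=17 kN at a=36/5 m (b=L-a=24/5):
  θ_3 = Pa²(L-x)(2bL-(3b+a)(L-x))/(2L³EI)  [x>a] = 17·(36/5)²·(12-(48/5))·(2·(24/5)·12-(3·(24/5)+(36/5))·(12-(48/5)))/(2·12³·200000) = 15147/78125000 rad
Superposition: θ = Σ θ_i = 401941/234375000 rad ≈ 0.001715 rad

θ(48/5) = 401941/234375000 rad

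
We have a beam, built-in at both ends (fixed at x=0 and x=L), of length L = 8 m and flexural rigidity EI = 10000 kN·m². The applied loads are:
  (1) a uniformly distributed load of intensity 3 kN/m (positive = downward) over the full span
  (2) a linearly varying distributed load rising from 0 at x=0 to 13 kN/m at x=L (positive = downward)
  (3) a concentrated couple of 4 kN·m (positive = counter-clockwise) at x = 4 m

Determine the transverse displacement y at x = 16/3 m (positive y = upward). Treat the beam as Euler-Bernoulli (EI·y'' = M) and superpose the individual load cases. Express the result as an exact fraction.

y(16/3) = -18802/2278125 m

Load 1 — uniform load w=3 kN/m over full span:
  y_1 = -wx²(L-x)²/(24EI) = -3·(16/3)²·(8-(16/3))²/(24·10000) = -128/50625 m
Load 2 — triangular load w₀=13 kN/m (0→w₀ over full span):
  y_2 = -w₀x²(L-x)²(x+2L)/(120LEI) = -13·(16/3)²·(8-(16/3))²·((16/3)+2·8)/(120·8·10000) = -13312/2278125 m
Load 3 — applied couple M₀=4 kN·m at a=4 m (b=L-a=4):
  y_3 = (R_Ax³/6 - M_Ax²/2 - M₀(x-a)²/2)/EI  [x>a] with R_A=3/4, M_A=1 = ((3/4)·(16/3)³/6 - 1·(16/3)²/2 - 4·((16/3)-4)²/2)/10000 = 2/16875 m
Superposition: y = Σ y_i = -18802/2278125 m ≈ -0.008253 m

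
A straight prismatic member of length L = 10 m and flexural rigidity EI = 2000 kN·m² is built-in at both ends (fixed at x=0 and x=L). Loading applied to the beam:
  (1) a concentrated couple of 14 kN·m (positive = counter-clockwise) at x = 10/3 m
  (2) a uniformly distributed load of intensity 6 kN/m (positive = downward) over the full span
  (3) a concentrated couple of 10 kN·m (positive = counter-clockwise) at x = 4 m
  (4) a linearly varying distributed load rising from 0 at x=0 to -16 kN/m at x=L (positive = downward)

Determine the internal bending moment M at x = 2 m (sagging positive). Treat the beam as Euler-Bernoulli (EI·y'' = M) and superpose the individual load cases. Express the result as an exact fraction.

Load 1 — applied couple M₀=14 kN·m at a=10/3 m (b=L-a=20/3):
  M_1 = R_Ax - M_A  [x≤a] with R_A=28/15, M_A=0 = (28/15)·2 - 0 = 56/15 kN·m
Load 2 — uniform load w=6 kN/m over full span:
  M_2 = wLx/2 - wL²/12 - wx²/2 = 6·10·2/2 - 6·10²/12 - 6·2²/2 = -2 kN·m
Load 3 — applied couple M₀=10 kN·m at a=4 m (b=L-a=6):
  M_3 = R_Ax - M_A  [x≤a] with R_A=36/25, M_A=6/5 = (36/25)·2 - (6/5) = 42/25 kN·m
Load 4 — triangular load w₀=-16 kN/m (0→w₀ over full span):
  M_4 = 3w₀Lx/20 - w₀L²/30 - w₀x³/(6L) = 3·(-16)·10·2/20 - (-16)·10²/30 - (-16)·2³/(6·10) = 112/15 kN·m
Superposition: M = Σ M_i = 272/25 kN·m ≈ 10.880000 kN·m

M(2) = 272/25 kN·m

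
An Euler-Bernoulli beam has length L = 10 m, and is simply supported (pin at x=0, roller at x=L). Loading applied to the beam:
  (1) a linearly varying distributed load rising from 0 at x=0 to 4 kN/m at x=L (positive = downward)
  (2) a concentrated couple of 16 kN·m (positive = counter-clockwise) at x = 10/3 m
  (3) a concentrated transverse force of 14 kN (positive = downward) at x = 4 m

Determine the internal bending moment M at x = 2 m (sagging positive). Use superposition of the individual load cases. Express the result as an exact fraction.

M(2) = 164/5 kN·m

Load 1 — triangular load w₀=4 kN/m (0→w₀ over full span):
  M_1 = w₀Lx/6 - w₀x³/(6L) = 4·10·2/6 - 4·2³/(6·10) = 64/5 kN·m
Load 2 — applied couple M₀=16 kN·m at a=10/3 m (b=L-a=20/3):
  M_2 = M₀x/L  [x≤a] = 16·2/10 = 16/5 kN·m
Load 3 — point force P=14 kN at a=4 m (b=L-a=6):
  M_3 = Pbx/L  [x≤a] = 14·6·2/10 = 84/5 kN·m
Superposition: M = Σ M_i = 164/5 kN·m ≈ 32.800000 kN·m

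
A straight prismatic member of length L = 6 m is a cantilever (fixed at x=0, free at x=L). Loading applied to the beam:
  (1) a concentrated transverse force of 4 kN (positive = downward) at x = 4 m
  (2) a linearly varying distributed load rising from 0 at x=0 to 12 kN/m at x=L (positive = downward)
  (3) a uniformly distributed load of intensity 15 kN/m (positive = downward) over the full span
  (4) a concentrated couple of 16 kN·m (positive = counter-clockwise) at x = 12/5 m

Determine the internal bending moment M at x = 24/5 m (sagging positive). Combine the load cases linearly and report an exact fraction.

Load 1 — point force P=4 kN at a=4 m (b=L-a=2):
  M_1 = 0  [x>a] = 0 kN·m
Load 2 — triangular load w₀=12 kN/m (0→w₀ over full span):
  M_2 = w₀Lx/2 - w₀L²/3 - w₀x³/(6L) = 12·6·(24/5)/2 - 12·6²/3 - 12·(24/5)³/(6·6) = -1008/125 kN·m
Load 3 — uniform load w=15 kN/m over full span:
  M_3 = -w(L-x)²/2 = -15·(6-(24/5))²/2 = -54/5 kN·m
Load 4 — applied couple M₀=16 kN·m at a=12/5 m (b=L-a=18/5):
  M_4 = 0  [x>a] = 0 kN·m
Superposition: M = Σ M_i = -2358/125 kN·m ≈ -18.864000 kN·m

M(24/5) = -2358/125 kN·m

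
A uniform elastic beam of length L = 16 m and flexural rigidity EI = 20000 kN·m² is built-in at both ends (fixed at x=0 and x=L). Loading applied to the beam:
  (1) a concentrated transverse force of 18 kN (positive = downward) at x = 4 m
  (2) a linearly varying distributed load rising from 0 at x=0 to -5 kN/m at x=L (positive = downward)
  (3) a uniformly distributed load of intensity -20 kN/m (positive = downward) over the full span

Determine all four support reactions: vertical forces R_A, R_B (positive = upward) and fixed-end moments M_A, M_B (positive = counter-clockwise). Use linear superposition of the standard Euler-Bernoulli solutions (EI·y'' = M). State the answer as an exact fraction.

Load 1 — point force P=18 kN at a=4 m (b=L-a=12):
  R_A = Pb²(3a+b)/L³ = 18·12²·(3·4+12)/16³ = 243/16 kN
  M_A = Pab²/L² = 18·4·12²/16² = 81/2 kN·m
  R_B = Pa²(a+3b)/L³ = 18·4²·(4+3·12)/16³ = 45/16 kN
  M_B = -Pa²b/L² = -18·4²·12/16² = -27/2 kN·m
Load 2 — triangular load w₀=-5 kN/m (0→w₀ over full span):
  R_A = 3w₀L/20 = 3·(-5)·16/20 = -12 kN
  M_A = w₀L²/30 = (-5)·16²/30 = -128/3 kN·m
  R_B = 7w₀L/20 = 7·(-5)·16/20 = -28 kN
  M_B = -w₀L²/20 = -(-5)·16²/20 = 64 kN·m
Load 3 — uniform load w=-20 kN/m over full span:
  R_A = wL/2 = (-20)·16/2 = -160 kN
  M_A = wL²/12 = (-20)·16²/12 = -1280/3 kN·m
  R_B = wL/2 = (-20)·16/2 = -160 kN
  M_B = -wL²/12 = -(-20)·16²/12 = 1280/3 kN·m
Superposition: R_A = -2509/16 kN, M_A = -2573/6 kN·m, R_B = -2963/16 kN, M_B = 2863/6 kN·m

R_A = -2509/16 kN, M_A = -2573/6 kN·m, R_B = -2963/16 kN, M_B = 2863/6 kN·m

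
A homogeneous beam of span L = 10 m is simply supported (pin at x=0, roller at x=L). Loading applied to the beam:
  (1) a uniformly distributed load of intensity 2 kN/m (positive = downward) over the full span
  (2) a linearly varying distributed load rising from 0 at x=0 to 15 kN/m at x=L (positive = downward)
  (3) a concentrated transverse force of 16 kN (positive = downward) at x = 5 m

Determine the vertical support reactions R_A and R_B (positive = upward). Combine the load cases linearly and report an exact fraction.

Load 1 — uniform load w=2 kN/m over full span:
  R_A = wL/2 = 2·10/2 = 10 kN
  R_B = wL/2 = 2·10/2 = 10 kN
Load 2 — triangular load w₀=15 kN/m (0→w₀ over full span):
  R_A = w₀L/6 = 15·10/6 = 25 kN
  R_B = w₀L/3 = 15·10/3 = 50 kN
Load 3 — point force P=16 kN at a=5 m (b=L-a=5):
  R_A = Pb/L = 16·5/10 = 8 kN
  R_B = Pa/L = 16·5/10 = 8 kN
Superposition: R_A = 43 kN, R_B = 68 kN

R_A = 43 kN, R_B = 68 kN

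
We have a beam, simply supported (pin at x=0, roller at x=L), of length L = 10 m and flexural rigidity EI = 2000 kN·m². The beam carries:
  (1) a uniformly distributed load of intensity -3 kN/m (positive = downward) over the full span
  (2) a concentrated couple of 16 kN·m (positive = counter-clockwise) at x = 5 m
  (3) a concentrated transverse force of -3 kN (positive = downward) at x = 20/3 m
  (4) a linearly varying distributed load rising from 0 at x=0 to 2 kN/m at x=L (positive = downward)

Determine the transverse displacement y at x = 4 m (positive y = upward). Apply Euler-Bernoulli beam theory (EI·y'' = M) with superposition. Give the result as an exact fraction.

Load 1 — uniform load w=-3 kN/m over full span:
  y_1 = -wx(L³-2Lx²+x³)/(24EI) = -(-3)·4·(10³-2·10·4²+4³)/(24·2000) = 93/500 m
Load 2 — applied couple M₀=16 kN·m at a=5 m (b=L-a=5):
  y_2 = (M₀x³/(6L)+C₁x)/EI  [x≤a] with C₁=M₀(3b²-L²)/(6L)=-20/3 = (16·4³/(6·10)+(-20/3)·4)/2000 = -3/625 m
Load 3 — point force P=-3 kN at a=20/3 m (b=L-a=10/3):
  y_3 = -Pbx(L²-b²-x²)/(6LEI)  [x≤a] = -(-3)·(10/3)·4·(10²-(10/3)²-4²)/(6·10·2000) = 82/3375 m
Load 4 — triangular load w₀=2 kN/m (0→w₀ over full span):
  y_4 = -w₀x(7L⁴-10L²x²+3x⁴)/(360LEI) = -2·4·(7·10⁴-10·10²·4²+3·4⁴)/(360·10·2000) = -1141/18750 m
Superposition: y = Σ y_i = 48817/337500 m ≈ 0.144643 m

y(4) = 48817/337500 m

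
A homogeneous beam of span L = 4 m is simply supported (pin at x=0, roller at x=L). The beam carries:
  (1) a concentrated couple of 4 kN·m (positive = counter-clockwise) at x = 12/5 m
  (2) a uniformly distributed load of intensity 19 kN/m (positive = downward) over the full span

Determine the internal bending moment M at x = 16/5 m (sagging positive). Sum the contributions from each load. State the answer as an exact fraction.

M(16/5) = 588/25 kN·m

Load 1 — applied couple M₀=4 kN·m at a=12/5 m (b=L-a=8/5):
  M_1 = M₀x/L - M₀  [x>a] = 4·(16/5)/4 - 4 = -4/5 kN·m
Load 2 — uniform load w=19 kN/m over full span:
  M_2 = wx(L-x)/2 = 19·(16/5)·(4-(16/5))/2 = 608/25 kN·m
Superposition: M = Σ M_i = 588/25 kN·m ≈ 23.520000 kN·m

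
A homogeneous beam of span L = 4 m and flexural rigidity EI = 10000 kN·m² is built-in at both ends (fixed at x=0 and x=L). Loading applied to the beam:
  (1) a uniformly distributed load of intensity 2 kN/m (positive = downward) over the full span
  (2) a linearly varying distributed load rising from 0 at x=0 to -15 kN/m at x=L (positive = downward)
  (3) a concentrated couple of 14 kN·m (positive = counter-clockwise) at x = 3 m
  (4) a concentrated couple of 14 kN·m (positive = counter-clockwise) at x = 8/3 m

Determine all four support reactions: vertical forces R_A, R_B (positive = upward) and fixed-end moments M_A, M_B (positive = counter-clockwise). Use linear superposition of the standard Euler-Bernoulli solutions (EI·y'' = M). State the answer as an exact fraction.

Load 1 — uniform load w=2 kN/m over full span:
  R_A = wL/2 = 2·4/2 = 4 kN
  M_A = wL²/12 = 2·4²/12 = 8/3 kN·m
  R_B = wL/2 = 2·4/2 = 4 kN
  M_B = -wL²/12 = -2·4²/12 = -8/3 kN·m
Load 2 — triangular load w₀=-15 kN/m (0→w₀ over full span):
  R_A = 3w₀L/20 = 3·(-15)·4/20 = -9 kN
  M_A = w₀L²/30 = (-15)·4²/30 = -8 kN·m
  R_B = 7w₀L/20 = 7·(-15)·4/20 = -21 kN
  M_B = -w₀L²/20 = -(-15)·4²/20 = 12 kN·m
Load 3 — applied couple M₀=14 kN·m at a=3 m (b=L-a=1):
  R_A = 6M₀ab/L³ = 6·14·3·1/4³ = 63/16 kN
  M_A = M₀b(2a-b)/L² = 14·1·(2·3-1)/4² = 35/8 kN·m
  R_B = -6M₀ab/L³ = -6·14·3·1/4³ = -63/16 kN
  M_B = M₀a(2b-a)/L² = 14·3·(2·1-3)/4² = -21/8 kN·m
Load 4 — applied couple M₀=14 kN·m at a=8/3 m (b=L-a=4/3):
  R_A = 6M₀ab/L³ = 6·14·(8/3)·(4/3)/4³ = 14/3 kN
  M_A = M₀b(2a-b)/L² = 14·(4/3)·(2·(8/3)-(4/3))/4² = 14/3 kN·m
  R_B = -6M₀ab/L³ = -6·14·(8/3)·(4/3)/4³ = -14/3 kN
  M_B = M₀a(2b-a)/L² = 14·(8/3)·(2·(4/3)-(8/3))/4² = 0 kN·m
Superposition: R_A = 173/48 kN, M_A = 89/24 kN·m, R_B = -1229/48 kN, M_B = 161/24 kN·m

R_A = 173/48 kN, M_A = 89/24 kN·m, R_B = -1229/48 kN, M_B = 161/24 kN·m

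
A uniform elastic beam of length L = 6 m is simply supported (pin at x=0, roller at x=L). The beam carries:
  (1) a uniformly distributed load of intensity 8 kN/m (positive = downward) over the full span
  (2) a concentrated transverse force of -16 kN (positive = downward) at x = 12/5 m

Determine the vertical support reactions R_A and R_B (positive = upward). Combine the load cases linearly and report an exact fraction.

R_A = 72/5 kN, R_B = 88/5 kN

Load 1 — uniform load w=8 kN/m over full span:
  R_A = wL/2 = 8·6/2 = 24 kN
  R_B = wL/2 = 8·6/2 = 24 kN
Load 2 — point force P=-16 kN at a=12/5 m (b=L-a=18/5):
  R_A = Pb/L = (-16)·(18/5)/6 = -48/5 kN
  R_B = Pa/L = (-16)·(12/5)/6 = -32/5 kN
Superposition: R_A = 72/5 kN, R_B = 88/5 kN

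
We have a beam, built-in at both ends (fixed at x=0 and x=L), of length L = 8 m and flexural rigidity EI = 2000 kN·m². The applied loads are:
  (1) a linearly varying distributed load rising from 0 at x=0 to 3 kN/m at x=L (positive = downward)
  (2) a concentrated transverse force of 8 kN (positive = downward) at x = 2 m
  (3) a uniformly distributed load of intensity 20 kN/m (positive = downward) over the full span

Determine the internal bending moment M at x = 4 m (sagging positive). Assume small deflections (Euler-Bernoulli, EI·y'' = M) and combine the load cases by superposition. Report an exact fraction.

M(4) = 178/3 kN·m

Load 1 — triangular load w₀=3 kN/m (0→w₀ over full span):
  M_1 = 3w₀Lx/20 - w₀L²/30 - w₀x³/(6L) = 3·3·8·4/20 - 3·8²/30 - 3·4³/(6·8) = 4 kN·m
Load 2 — point force P=8 kN at a=2 m (b=L-a=6):
  M_2 = Pa²(a+3b)(L-x)/L³ - Pa²b/L²  [x>a] = 8·2²·(2+3·6)·(8-4)/8³ - 8·2²·6/8² = 2 kN·m
Load 3 — uniform load w=20 kN/m over full span:
  M_3 = wLx/2 - wL²/12 - wx²/2 = 20·8·4/2 - 20·8²/12 - 20·4²/2 = 160/3 kN·m
Superposition: M = Σ M_i = 178/3 kN·m ≈ 59.333333 kN·m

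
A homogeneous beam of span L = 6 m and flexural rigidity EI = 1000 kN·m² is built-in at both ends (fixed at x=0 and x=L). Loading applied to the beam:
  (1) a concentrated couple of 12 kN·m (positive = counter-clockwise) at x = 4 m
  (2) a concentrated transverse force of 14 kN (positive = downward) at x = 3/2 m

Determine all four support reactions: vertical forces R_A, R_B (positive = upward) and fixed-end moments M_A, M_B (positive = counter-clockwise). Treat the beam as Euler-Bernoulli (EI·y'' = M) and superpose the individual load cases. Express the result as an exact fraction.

Load 1 — applied couple M₀=12 kN·m at a=4 m (b=L-a=2):
  R_A = 6M₀ab/L³ = 6·12·4·2/6³ = 8/3 kN
  M_A = M₀b(2a-b)/L² = 12·2·(2·4-2)/6² = 4 kN·m
  R_B = -6M₀ab/L³ = -6·12·4·2/6³ = -8/3 kN
  M_B = M₀a(2b-a)/L² = 12·4·(2·2-4)/6² = 0 kN·m
Load 2 — point force P=14 kN at a=3/2 m (b=L-a=9/2):
  R_A = Pb²(3a+b)/L³ = 14·(9/2)²·(3·(3/2)+(9/2))/6³ = 189/16 kN
  M_A = Pab²/L² = 14·(3/2)·(9/2)²/6² = 189/16 kN·m
  R_B = Pa²(a+3b)/L³ = 14·(3/2)²·((3/2)+3·(9/2))/6³ = 35/16 kN
  M_B = -Pa²b/L² = -14·(3/2)²·(9/2)/6² = -63/16 kN·m
Superposition: R_A = 695/48 kN, M_A = 253/16 kN·m, R_B = -23/48 kN, M_B = -63/16 kN·m

R_A = 695/48 kN, M_A = 253/16 kN·m, R_B = -23/48 kN, M_B = -63/16 kN·m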